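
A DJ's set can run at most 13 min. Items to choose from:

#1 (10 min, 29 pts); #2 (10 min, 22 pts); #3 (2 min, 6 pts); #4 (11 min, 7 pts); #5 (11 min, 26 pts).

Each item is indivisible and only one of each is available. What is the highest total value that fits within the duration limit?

This is a 0/1 knapsack; check combinations near the capacity.
- #1+#3: duration 10+2=12, value 29+6=35
- #3+#5: duration 2+11=13, value 6+26=32
- #1: duration 10, value 29
Best: 35 pts.

35 pts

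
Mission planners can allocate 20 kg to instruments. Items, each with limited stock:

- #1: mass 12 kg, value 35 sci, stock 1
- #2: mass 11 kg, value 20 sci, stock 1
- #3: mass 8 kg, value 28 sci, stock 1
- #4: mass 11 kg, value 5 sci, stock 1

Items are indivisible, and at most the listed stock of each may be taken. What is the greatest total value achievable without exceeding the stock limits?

63 sci

Best selections within mass 20 and stock limits:
- 1×#1 + 1×#3: mass 20, value 63
- 1×#2 + 1×#3: mass 19, value 48
- 1×#1: mass 12, value 35
- 1×#3 + 1×#4: mass 19, value 33
Best: 63 sci.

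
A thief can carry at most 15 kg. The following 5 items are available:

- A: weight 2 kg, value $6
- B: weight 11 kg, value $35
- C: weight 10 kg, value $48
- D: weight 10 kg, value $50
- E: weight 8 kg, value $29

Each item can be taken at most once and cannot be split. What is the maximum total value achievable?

$56

Check high-value combinations within 15 kg:
- A+D: weight 2+10=12, value 6+50=56
- A+C: weight 2+10=12, value 6+48=54
- D: weight 10, value 50
- C: weight 10, value 48
- A+B: weight 2+11=13, value 6+35=41
Best: $56.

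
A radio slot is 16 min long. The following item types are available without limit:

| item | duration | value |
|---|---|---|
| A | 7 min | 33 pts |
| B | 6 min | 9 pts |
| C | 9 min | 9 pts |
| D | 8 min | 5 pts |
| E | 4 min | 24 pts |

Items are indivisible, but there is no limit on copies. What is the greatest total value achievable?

Best value-per-unit is E at 24/4, and filling with it alone uses duration 4×4=16. No mix of the others beats 4×24 = 96.

96 pts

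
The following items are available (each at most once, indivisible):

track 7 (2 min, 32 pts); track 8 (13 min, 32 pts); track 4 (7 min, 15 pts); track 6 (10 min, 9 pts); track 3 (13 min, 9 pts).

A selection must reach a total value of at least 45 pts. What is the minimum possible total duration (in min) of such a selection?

Subsets with value ≥ 45, sorted by total duration:
- track 7+track 4: duration 9, value 47
- track 7+track 8: duration 15, value 64
- track 7+track 4+track 6: duration 19, value 56
- track 8+track 4: duration 20, value 47
Minimum duration: 9 min.

9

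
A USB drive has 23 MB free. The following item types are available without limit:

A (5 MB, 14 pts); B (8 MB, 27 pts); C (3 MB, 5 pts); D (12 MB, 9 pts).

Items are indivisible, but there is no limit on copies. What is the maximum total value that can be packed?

69 pts

Best value-per-unit is B at 27/8; filling with it alone gives 2×27 = 54.
Optimal mix: 3×A + 1×B → size 23, value 69.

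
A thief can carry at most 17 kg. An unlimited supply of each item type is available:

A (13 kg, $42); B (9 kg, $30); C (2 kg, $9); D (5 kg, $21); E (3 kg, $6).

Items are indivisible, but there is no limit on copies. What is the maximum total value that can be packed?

$75

Best value-per-unit is C at 9/2; filling with it alone gives 8×9 = 72.
Optimal mix: 6×C + 1×D → weight 17, value 75.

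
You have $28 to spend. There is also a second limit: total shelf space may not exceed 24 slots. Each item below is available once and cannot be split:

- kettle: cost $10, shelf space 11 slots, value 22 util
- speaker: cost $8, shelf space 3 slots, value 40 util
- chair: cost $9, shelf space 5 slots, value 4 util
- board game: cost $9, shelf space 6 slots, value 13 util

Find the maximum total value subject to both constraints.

Feasible sets respecting both limits:
- kettle+speaker+board game: cost 27, shelf space 20, value 75
- kettle+speaker+chair: cost 27, shelf space 19, value 66
- kettle+speaker: cost 18, shelf space 14, value 62
- speaker+chair+board game: cost 26, shelf space 14, value 57
Best: 75 util.

75 util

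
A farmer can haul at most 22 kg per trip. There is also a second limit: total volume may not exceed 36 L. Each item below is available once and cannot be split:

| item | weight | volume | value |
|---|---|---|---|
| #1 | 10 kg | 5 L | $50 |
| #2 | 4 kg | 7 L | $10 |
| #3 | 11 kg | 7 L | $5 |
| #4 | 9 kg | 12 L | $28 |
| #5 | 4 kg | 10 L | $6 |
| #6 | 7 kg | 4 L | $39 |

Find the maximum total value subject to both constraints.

$99

Feasible sets respecting both limits:
- #1+#2+#6: weight 21, volume 16, value 99
- #1+#5+#6: weight 21, volume 19, value 95
- #1+#6: weight 17, volume 9, value 89
- #1+#4: weight 19, volume 17, value 78
Best: $99.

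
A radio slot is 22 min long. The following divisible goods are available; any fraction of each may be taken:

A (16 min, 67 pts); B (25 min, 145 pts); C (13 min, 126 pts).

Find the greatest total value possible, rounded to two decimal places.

Take in order of value per unit:
- C (126/13 per unit): all 13 → value 126, running total 126.00
- B (145/25 per unit): 9 of 25 → value 9×145/25 = 52.2000, running total 178.20
Total 178.20.

178.20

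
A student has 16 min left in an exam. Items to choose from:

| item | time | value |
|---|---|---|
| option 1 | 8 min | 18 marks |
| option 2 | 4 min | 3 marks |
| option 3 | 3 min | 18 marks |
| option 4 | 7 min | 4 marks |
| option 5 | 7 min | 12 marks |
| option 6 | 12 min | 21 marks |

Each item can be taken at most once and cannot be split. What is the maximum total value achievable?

Check high-value combinations within 16 min:
- option 1+option 2+option 3: time 8+4+3=15, value 18+3+18=39
- option 3+option 6: time 3+12=15, value 18+21=39
- option 1+option 3: time 8+3=11, value 18+18=36
- option 2+option 3+option 5: time 4+3+7=14, value 3+18+12=33
- option 3+option 5: time 3+7=10, value 18+12=30
Best: 39 marks.

39 marks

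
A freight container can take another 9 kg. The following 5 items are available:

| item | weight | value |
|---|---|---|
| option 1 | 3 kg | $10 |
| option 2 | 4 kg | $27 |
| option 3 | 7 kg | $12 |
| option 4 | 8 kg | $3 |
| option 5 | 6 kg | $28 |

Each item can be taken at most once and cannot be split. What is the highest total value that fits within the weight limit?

Check high-value combinations within 9 kg:
- option 1+option 5: weight 3+6=9, value 10+28=38
- option 1+option 2: weight 3+4=7, value 10+27=37
- option 5: weight 6, value 28
- option 2: weight 4, value 27
Best: $38.

$38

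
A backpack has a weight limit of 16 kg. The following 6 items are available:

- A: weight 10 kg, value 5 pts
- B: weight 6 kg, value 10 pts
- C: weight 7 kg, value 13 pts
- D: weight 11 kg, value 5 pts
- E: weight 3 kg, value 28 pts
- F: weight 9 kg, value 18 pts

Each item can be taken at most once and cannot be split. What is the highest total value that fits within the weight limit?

This is a 0/1 knapsack; check combinations near the capacity.
- B+C+E: weight 6+7+3=16, value 10+13+28=51
- E+F: weight 3+9=12, value 28+18=46
- C+E: weight 7+3=10, value 13+28=41
- B+E: weight 6+3=9, value 10+28=38
Best: 51 pts.

51 pts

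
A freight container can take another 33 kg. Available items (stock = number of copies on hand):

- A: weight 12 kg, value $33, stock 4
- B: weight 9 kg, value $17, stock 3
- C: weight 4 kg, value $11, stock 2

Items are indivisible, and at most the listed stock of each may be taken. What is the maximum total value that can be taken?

$88

Top feasible selections:
- 2×A + 2×C: weight 32, value 88
- 2×A + 1×B: weight 33, value 83
Best: $88.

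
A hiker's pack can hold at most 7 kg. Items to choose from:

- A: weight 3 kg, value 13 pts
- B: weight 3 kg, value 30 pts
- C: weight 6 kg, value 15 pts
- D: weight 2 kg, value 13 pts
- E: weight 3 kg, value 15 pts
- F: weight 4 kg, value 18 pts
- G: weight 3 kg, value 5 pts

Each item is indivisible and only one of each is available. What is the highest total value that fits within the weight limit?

48 pts

Check high-value combinations within 7 kg:
- B+F: weight 3+4=7, value 30+18=48
- B+E: weight 3+3=6, value 30+15=45
- B+D: weight 3+2=5, value 30+13=43
- A+B: weight 3+3=6, value 13+30=43
- B+G: weight 3+3=6, value 30+5=35
Best: 48 pts.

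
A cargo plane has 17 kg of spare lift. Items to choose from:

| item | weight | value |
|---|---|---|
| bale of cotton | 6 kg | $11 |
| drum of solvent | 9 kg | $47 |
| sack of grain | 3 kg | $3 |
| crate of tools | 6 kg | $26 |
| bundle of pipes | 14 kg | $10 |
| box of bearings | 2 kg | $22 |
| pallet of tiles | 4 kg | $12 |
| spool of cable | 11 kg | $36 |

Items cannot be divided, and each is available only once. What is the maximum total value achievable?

$95

This is a 0/1 knapsack; check combinations near the capacity.
- drum of solvent+crate of tools+box of bearings: weight 9+6+2=17, value 47+26+22=95
- drum of solvent+box of bearings+pallet of tiles: weight 9+2+4=15, value 47+22+12=81
- bale of cotton+drum of solvent+box of bearings: weight 6+9+2=17, value 11+47+22=80
- drum of solvent+crate of tools: weight 9+6=15, value 47+26=73
- drum of solvent+sack of grain+box of bearings: weight 9+3+2=14, value 47+3+22=72
Best: $95.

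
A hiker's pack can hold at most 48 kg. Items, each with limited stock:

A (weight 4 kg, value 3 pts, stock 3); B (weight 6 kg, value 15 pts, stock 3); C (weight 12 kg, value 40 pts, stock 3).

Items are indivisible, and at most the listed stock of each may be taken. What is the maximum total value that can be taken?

Top feasible selections:
- 2×B + 3×C: weight 48, value 150
- 1×A + 1×B + 3×C: weight 46, value 138
- 1×B + 3×C: weight 42, value 135
Best: 150 pts.

150 pts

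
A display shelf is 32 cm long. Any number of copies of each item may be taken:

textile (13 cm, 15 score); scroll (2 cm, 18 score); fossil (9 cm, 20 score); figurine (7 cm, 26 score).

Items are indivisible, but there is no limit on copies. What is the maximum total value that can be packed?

288 score

Best value-per-unit is scroll at 18/2, and filling with it alone uses length 16×2=32. No mix of the others beats 16×18 = 288.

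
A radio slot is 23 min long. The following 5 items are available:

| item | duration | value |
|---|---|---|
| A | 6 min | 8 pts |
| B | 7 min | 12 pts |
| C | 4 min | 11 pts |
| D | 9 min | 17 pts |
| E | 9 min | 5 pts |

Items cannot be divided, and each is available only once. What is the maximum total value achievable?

40 pts

Check high-value combinations within 23 min:
- B+C+D: duration 7+4+9=20, value 12+11+17=40
- A+B+D: duration 6+7+9=22, value 8+12+17=37
- A+C+D: duration 6+4+9=19, value 8+11+17=36
Best: 40 pts.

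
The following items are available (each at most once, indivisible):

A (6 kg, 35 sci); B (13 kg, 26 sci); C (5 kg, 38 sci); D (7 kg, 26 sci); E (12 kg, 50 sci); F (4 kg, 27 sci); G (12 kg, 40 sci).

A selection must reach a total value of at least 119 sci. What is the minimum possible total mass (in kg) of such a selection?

22

Subsets with value ≥ 119, sorted by total mass:
- A+C+D+F: mass 22, value 126
- A+C+E: mass 23, value 123
- A+C+E+F: mass 27, value 150
Minimum mass: 22 kg.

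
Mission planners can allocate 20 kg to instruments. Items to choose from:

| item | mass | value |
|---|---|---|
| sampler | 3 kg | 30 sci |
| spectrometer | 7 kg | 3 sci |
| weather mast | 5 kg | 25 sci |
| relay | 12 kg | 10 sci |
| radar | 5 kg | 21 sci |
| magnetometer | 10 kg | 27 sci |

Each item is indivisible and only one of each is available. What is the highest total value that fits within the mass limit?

82 sci

This is a 0/1 knapsack; check combinations near the capacity.
- sampler+weather mast+magnetometer: mass 3+5+10=18, value 30+25+27=82
- sampler+spectrometer+weather mast+radar: mass 3+7+5+5=20, value 30+3+25+21=79
- sampler+radar+magnetometer: mass 3+5+10=18, value 30+21+27=78
Best: 82 sci.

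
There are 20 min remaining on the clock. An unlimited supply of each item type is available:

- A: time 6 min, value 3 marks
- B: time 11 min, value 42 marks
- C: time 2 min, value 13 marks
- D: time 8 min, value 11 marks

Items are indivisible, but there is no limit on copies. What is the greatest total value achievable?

130 marks

Best value-per-unit is C at 13/2, and filling with it alone uses time 10×2=20. No mix of the others beats 10×13 = 130.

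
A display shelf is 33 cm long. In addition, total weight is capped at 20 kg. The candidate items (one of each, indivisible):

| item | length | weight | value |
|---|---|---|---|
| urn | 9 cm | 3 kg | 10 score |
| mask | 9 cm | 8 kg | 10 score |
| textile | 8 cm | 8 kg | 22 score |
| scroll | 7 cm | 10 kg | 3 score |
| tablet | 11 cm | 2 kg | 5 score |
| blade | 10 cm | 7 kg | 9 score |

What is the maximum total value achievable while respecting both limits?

42 score

Feasible sets respecting both limits:
- urn+mask+textile: length 26, weight 19, value 42
- urn+textile+blade: length 27, weight 18, value 41
- urn+textile+tablet: length 28, weight 13, value 37
- mask+textile+tablet: length 28, weight 18, value 37
Best: 42 score.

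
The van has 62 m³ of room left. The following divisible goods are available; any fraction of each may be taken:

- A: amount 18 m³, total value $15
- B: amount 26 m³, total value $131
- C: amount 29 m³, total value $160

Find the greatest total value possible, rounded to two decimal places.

296.83

Take in order of value per unit:
- C (160/29 per unit): all 29 → value 160, running total 160.00
- B (131/26 per unit): all 26 → value 131, running total 291.00
- A (15/18 per unit): 7 of 18 → value 7×15/18 = 5.8333, running total 296.83
Total 296.83.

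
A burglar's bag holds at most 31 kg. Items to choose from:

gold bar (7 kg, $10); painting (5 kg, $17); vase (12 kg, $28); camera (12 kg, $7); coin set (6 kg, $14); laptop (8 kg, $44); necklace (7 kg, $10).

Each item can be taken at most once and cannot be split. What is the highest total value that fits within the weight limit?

This is a 0/1 knapsack; check combinations near the capacity.
- painting+vase+coin set+laptop: weight 5+12+6+8=31, value 17+28+14+44=103
- painting+vase+laptop: weight 5+12+8=25, value 17+28+44=89
- vase+coin set+laptop: weight 12+6+8=26, value 28+14+44=86
- gold bar+painting+coin set+laptop: weight 7+5+6+8=26, value 10+17+14+44=85
Best: $103.

$103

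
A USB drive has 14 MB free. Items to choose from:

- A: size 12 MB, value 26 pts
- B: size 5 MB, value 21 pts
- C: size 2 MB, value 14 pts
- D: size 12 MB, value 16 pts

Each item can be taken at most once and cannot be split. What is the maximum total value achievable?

40 pts

Check high-value combinations within 14 MB:
- A+C: size 12+2=14, value 26+14=40
- B+C: size 5+2=7, value 21+14=35
- C+D: size 2+12=14, value 14+16=30
- A: size 12, value 26
Best: 40 pts.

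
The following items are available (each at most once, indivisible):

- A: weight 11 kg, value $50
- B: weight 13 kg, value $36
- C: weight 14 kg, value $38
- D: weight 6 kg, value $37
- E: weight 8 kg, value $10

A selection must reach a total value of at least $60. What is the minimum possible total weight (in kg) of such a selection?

17

Subsets with value ≥ 60, sorted by total weight:
- A+D: weight 17, value 87
- B+D: weight 19, value 73
- A+E: weight 19, value 60
- C+D: weight 20, value 75
Minimum weight: 17 kg.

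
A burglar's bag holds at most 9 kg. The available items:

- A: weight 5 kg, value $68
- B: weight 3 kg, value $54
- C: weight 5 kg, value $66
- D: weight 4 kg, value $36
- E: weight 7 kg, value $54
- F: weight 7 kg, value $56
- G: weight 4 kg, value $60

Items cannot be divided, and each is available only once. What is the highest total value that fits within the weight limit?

$128

This is a 0/1 knapsack; check combinations near the capacity.
- A+G: weight 5+4=9, value 68+60=128
- C+G: weight 5+4=9, value 66+60=126
- A+B: weight 5+3=8, value 68+54=122
- B+C: weight 3+5=8, value 54+66=120
Best: $128.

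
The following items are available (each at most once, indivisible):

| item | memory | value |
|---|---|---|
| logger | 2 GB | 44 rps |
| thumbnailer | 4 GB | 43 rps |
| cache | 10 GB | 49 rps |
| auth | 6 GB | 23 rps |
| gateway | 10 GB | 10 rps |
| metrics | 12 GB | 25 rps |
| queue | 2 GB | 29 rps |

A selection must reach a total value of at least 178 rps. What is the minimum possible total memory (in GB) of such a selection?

24

Subsets with value ≥ 178, sorted by total memory:
- logger+thumbnailer+cache+auth+queue: memory 24, value 188
- logger+thumbnailer+cache+metrics+queue: memory 30, value 190
Minimum memory: 24 GB.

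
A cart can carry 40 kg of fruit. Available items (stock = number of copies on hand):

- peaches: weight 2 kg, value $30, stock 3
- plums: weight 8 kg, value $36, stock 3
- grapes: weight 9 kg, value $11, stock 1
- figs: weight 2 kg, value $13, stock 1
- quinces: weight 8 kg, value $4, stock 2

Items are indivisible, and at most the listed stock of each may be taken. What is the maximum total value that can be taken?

$215

Best selections within weight 40 and stock limits:
- 3×peaches + 3×plums + 1×figs + 1×quinces: weight 40, value 215
- 3×peaches + 3×plums + 1×figs: weight 32, value 211
- 3×peaches + 3×plums + 1×grapes: weight 39, value 209
- 3×peaches + 3×plums + 1×quinces: weight 38, value 202
Best: $215.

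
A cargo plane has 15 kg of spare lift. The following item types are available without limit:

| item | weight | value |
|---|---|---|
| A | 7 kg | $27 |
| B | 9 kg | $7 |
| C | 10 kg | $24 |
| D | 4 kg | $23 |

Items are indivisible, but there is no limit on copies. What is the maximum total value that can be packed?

Best value-per-unit is D at 23/4; filling with it alone gives 3×23 = 69.
Optimal mix: 1×A + 2×D → weight 15, value 73.

$73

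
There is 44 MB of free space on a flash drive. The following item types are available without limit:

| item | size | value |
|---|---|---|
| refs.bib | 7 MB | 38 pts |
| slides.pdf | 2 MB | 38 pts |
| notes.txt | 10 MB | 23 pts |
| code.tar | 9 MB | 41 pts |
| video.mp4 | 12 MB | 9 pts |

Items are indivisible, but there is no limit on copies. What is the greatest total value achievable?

Best value-per-unit is slides.pdf at 38/2, and filling with it alone uses size 22×2=44. No mix of the others beats 22×38 = 836.

836 pts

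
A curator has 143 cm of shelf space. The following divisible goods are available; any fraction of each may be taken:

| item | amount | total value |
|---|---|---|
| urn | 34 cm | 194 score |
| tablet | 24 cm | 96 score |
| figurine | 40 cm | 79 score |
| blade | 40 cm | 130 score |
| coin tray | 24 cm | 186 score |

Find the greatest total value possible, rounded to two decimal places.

647.48

Take in order of value per unit:
- coin tray (186/24 per unit): all 24 → value 186, running total 186.00
- urn (194/34 per unit): all 34 → value 194, running total 380.00
- tablet (96/24 per unit): all 24 → value 96, running total 476.00
- blade (130/40 per unit): all 40 → value 130, running total 606.00
- figurine (79/40 per unit): 21 of 40 → value 21×79/40 = 41.4750, running total 647.48
Total 647.48.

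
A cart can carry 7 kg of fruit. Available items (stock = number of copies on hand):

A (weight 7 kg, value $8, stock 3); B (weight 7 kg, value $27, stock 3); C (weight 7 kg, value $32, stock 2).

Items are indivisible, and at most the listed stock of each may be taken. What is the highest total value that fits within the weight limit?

$32

Best selections within weight 7 and stock limits:
- 1×C: weight 7, value 32
- 1×B: weight 7, value 27
Best: $32.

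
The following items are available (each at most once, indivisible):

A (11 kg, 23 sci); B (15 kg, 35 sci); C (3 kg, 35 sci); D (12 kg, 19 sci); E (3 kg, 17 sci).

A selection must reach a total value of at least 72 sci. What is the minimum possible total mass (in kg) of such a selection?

17

Subsets with value ≥ 72, sorted by total mass:
- A+C+E: mass 17, value 75
- B+C+E: mass 21, value 87
Minimum mass: 17 kg.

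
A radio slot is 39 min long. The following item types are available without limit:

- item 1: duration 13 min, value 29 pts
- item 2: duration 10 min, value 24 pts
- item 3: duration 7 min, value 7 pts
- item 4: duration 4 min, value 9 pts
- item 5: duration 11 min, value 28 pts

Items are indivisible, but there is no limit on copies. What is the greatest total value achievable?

Best value-per-unit is item 5 at 28/11; filling with it alone gives 3×28 = 84.
Optimal mix: 1×item 1 + 1×item 4 + 2×item 5 → duration 39, value 94.

94 pts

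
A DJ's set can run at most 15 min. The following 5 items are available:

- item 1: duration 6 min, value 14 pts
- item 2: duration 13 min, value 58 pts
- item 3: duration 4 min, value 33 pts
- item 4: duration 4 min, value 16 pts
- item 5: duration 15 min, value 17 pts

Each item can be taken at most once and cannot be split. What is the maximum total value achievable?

This is a 0/1 knapsack; check combinations near the capacity.
- item 1+item 3+item 4: duration 6+4+4=14, value 14+33+16=63
- item 2: duration 13, value 58
- item 3+item 4: duration 4+4=8, value 33+16=49
Best: 63 pts.

63 pts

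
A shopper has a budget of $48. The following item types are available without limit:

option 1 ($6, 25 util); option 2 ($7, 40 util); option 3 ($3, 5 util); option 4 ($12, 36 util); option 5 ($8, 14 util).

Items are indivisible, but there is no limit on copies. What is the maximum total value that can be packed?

Best value-per-unit is option 2 at 40/7; filling with it alone gives 6×40 = 240.
Optimal mix: 1×option 1 + 6×option 2 → cost 48, value 265.

265 util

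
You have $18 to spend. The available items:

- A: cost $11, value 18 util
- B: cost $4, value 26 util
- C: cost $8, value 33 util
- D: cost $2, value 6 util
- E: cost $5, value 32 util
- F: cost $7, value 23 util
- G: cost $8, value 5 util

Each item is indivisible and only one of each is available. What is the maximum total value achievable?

Check high-value combinations within $18:
- B+C+E: cost 4+8+5=17, value 26+33+32=91
- B+D+E+F: cost 4+2+5+7=18, value 26+6+32+23=87
- B+E+F: cost 4+5+7=16, value 26+32+23=81
- C+D+E: cost 8+2+5=15, value 33+6+32=71
- C+E: cost 8+5=13, value 33+32=65
Best: 91 util.

91 util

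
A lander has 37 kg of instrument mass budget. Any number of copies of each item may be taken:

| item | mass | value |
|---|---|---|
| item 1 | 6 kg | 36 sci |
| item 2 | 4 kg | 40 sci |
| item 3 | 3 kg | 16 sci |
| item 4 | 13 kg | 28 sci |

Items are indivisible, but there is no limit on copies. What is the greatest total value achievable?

360 sci

Best value-per-unit is item 2 at 40/4, and filling with it alone uses mass 9×4=36. No mix of the others beats 9×40 = 360.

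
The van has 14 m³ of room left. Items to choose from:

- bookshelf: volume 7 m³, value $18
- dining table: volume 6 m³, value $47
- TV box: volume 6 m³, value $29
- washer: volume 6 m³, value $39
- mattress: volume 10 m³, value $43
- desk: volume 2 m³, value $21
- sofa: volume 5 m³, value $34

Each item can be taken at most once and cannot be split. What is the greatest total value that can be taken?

$107

Check high-value combinations within 14 m³:
- dining table+washer+desk: volume 6+6+2=14, value 47+39+21=107
- dining table+desk+sofa: volume 6+2+5=13, value 47+21+34=102
- dining table+TV box+desk: volume 6+6+2=14, value 47+29+21=97
- washer+desk+sofa: volume 6+2+5=13, value 39+21+34=94
- TV box+washer+desk: volume 6+6+2=14, value 29+39+21=89
Best: $107.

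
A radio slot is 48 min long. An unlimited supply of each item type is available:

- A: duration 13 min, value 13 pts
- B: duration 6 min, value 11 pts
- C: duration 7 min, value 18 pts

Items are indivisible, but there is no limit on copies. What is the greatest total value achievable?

Best value-per-unit is C at 18/7; filling with it alone gives 6×18 = 108.
Optimal mix: 1×B + 6×C → duration 48, value 119.

119 pts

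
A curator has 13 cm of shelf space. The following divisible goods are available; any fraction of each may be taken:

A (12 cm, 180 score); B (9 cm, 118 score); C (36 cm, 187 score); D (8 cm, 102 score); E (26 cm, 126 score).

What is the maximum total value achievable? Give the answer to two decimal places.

Take in order of value per unit:
- A (180/12 per unit): all 12 → value 180, running total 180.00
- B (118/9 per unit): 1 of 9 → value 1×118/9 = 13.1111, running total 193.11
Total 193.11.

193.11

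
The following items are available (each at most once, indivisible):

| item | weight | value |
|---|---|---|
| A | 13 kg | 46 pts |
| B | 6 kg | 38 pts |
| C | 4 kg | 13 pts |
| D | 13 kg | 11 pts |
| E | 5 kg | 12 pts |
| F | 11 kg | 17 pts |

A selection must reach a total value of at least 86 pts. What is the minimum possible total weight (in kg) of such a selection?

Subsets with value ≥ 86, sorted by total weight:
- A+B+C: weight 23, value 97
- A+B+E: weight 24, value 96
- A+B+C+E: weight 28, value 109
- A+B+F: weight 30, value 101
Minimum weight: 23 kg.

23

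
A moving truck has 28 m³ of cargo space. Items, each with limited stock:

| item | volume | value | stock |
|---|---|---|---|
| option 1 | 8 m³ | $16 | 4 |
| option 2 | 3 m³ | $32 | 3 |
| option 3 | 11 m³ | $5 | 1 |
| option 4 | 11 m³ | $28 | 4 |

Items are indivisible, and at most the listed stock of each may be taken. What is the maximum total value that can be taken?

Top feasible selections:
- 1×option 1 + 3×option 2 + 1×option 4: volume 28, value 140
- 2×option 1 + 3×option 2: volume 25, value 128
- 3×option 2 + 1×option 4: volume 20, value 124
Best: $140.

$140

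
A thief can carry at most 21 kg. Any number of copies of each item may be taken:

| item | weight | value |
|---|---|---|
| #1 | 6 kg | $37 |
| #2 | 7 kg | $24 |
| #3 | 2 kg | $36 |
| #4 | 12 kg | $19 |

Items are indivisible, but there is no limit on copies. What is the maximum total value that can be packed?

Best value-per-unit is #3 at 36/2, and filling with it alone uses weight 10×2=20. No mix of the others beats 10×36 = 360.

$360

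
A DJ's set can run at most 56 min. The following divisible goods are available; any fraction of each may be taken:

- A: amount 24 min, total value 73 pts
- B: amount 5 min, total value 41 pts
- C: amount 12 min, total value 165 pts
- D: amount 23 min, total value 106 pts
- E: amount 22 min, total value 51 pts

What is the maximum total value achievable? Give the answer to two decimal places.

Take in order of value per unit:
- C (165/12 per unit): all 12 → value 165, running total 165.00
- B (41/5 per unit): all 5 → value 41, running total 206.00
- D (106/23 per unit): all 23 → value 106, running total 312.00
- A (73/24 per unit): 16 of 24 → value 16×73/24 = 48.6667, running total 360.67
Total 360.67.

360.67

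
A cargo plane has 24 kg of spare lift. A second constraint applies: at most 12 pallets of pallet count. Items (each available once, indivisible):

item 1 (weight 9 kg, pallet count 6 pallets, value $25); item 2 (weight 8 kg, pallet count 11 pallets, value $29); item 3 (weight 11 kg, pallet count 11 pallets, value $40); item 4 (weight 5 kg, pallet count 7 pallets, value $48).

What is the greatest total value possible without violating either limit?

Feasible sets respecting both limits:
- item 4: weight 5, pallet count 7, value 48
- item 3: weight 11, pallet count 11, value 40
- item 2: weight 8, pallet count 11, value 29
- item 1: weight 9, pallet count 6, value 25
Best: $48.

$48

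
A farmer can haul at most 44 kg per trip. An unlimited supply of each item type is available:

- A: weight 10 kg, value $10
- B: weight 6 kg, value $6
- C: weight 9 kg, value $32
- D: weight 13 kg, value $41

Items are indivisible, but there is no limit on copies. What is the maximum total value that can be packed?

Best value-per-unit is C at 32/9; filling with it alone gives 4×32 = 128.
Optimal mix: 2×C + 2×D → weight 44, value 146.

$146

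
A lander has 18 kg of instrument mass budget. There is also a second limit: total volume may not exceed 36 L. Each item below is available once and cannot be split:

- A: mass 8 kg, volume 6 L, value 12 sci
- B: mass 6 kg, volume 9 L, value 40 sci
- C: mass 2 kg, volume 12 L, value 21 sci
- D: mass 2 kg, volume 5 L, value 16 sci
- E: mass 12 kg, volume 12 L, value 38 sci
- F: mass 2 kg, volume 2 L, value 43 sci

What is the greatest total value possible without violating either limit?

Feasible sets respecting both limits:
- B+C+D+F: mass 12, volume 28, value 120
- C+D+E+F: mass 18, volume 31, value 118
- A+B+C+F: mass 18, volume 29, value 116
Best: 120 sci.

120 sci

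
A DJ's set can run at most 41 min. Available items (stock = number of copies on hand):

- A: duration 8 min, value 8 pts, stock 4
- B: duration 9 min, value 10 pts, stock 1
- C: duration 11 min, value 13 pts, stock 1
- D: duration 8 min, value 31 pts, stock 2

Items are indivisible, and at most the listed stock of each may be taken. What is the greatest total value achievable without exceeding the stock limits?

88 pts

Top feasible selections:
- 2×A + 1×B + 2×D: duration 41, value 88
- 3×A + 2×D: duration 40, value 86
- 1×B + 1×C + 2×D: duration 36, value 85
- 1×A + 1×C + 2×D: duration 35, value 83
Best: 88 pts.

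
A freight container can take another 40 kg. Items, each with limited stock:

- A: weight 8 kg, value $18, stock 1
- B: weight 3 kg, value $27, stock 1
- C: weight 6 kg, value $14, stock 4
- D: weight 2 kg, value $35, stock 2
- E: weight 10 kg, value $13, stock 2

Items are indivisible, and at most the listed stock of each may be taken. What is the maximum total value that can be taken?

$171

Top feasible selections:
- 1×A + 1×B + 4×C + 2×D: weight 39, value 171
- 1×A + 1×B + 3×C + 2×D: weight 33, value 157
- 1×A + 1×B + 2×C + 2×D + 1×E: weight 37, value 156
Best: $171.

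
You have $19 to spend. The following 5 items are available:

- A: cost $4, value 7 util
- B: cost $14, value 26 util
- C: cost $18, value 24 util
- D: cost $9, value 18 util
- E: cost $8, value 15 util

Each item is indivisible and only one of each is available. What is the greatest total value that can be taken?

33 util

Check high-value combinations within $19:
- D+E: cost 9+8=17, value 18+15=33
- A+B: cost 4+14=18, value 7+26=33
- B: cost 14, value 26
Best: 33 util.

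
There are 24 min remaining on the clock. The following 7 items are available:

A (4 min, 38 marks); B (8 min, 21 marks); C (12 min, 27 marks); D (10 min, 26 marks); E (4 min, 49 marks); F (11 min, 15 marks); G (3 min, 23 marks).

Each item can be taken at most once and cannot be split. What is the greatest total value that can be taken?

137 marks

Check high-value combinations within 24 min:
- A+C+E+G: time 4+12+4+3=23, value 38+27+49+23=137
- A+D+E+G: time 4+10+4+3=21, value 38+26+49+23=136
- A+B+E+G: time 4+8+4+3=19, value 38+21+49+23=131
- A+E+F+G: time 4+4+11+3=22, value 38+49+15+23=125
- A+C+E: time 4+12+4=20, value 38+27+49=114
Best: 137 marks.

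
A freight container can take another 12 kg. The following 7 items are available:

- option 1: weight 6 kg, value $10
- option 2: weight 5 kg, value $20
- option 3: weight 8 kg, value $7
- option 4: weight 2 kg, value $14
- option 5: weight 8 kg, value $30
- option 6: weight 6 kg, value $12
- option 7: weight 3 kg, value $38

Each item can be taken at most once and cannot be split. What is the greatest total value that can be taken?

$72

Check high-value combinations within 12 kg:
- option 2+option 4+option 7: weight 5+2+3=10, value 20+14+38=72
- option 5+option 7: weight 8+3=11, value 30+38=68
- option 4+option 6+option 7: weight 2+6+3=11, value 14+12+38=64
Best: $72.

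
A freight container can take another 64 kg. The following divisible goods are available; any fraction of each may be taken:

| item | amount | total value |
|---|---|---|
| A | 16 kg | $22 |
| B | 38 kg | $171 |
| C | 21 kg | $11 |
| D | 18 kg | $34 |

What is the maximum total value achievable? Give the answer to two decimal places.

216.00

Take in order of value per unit:
- B (171/38 per unit): all 38 → value 171, running total 171.00
- D (34/18 per unit): all 18 → value 34, running total 205.00
- A (22/16 per unit): 8 of 16 → value 8×22/16 = 11.0000, running total 216.00
Total 216.00.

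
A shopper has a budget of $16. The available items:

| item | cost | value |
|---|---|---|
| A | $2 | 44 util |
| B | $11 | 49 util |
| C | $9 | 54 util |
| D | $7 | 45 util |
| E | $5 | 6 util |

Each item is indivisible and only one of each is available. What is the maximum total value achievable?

104 util

Check high-value combinations within $16:
- A+C+E: cost 2+9+5=16, value 44+54+6=104
- C+D: cost 9+7=16, value 54+45=99
- A+C: cost 2+9=11, value 44+54=98
Best: 104 util.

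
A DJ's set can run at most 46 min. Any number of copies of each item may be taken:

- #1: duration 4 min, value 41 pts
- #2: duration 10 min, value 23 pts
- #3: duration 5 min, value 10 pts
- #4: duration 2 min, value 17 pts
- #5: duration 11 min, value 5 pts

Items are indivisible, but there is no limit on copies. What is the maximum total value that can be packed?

468 pts

Best value-per-unit is #1 at 41/4; filling with it alone gives 11×41 = 451.
Optimal mix: 11×#1 + 1×#4 → duration 46, value 468.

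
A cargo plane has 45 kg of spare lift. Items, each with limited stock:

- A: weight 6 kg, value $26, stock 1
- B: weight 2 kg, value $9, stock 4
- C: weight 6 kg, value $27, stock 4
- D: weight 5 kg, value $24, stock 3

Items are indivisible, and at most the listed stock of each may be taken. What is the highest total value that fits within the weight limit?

Best selections within weight 45 and stock limits:
- 3×B + 4×C + 3×D: weight 45, value 207
- 1×A + 4×C + 3×D: weight 45, value 206
Best: $207.

$207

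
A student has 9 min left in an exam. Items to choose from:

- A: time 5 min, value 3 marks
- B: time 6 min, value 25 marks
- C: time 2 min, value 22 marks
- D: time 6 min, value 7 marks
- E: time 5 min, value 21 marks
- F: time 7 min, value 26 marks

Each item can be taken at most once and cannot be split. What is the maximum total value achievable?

48 marks

Check high-value combinations within 9 min:
- C+F: time 2+7=9, value 22+26=48
- B+C: time 6+2=8, value 25+22=47
- C+E: time 2+5=7, value 22+21=43
- C+D: time 2+6=8, value 22+7=29
- F: time 7, value 26
Best: 48 marks.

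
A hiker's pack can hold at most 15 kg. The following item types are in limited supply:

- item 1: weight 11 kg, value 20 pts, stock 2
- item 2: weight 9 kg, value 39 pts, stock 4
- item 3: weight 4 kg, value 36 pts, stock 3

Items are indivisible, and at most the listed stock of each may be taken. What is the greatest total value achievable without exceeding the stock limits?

108 pts

Top feasible selections:
- 3×item 3: weight 12, value 108
- 1×item 2 + 1×item 3: weight 13, value 75
- 2×item 3: weight 8, value 72
- 1×item 1 + 1×item 3: weight 15, value 56
Best: 108 pts.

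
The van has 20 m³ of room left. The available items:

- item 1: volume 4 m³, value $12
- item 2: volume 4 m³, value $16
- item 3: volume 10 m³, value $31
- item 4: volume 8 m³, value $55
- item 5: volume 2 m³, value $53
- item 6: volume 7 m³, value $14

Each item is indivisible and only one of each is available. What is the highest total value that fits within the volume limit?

$139

Check high-value combinations within 20 m³:
- item 3+item 4+item 5: volume 10+8+2=20, value 31+55+53=139
- item 1+item 2+item 4+item 5: volume 4+4+8+2=18, value 12+16+55+53=136
- item 2+item 4+item 5: volume 4+8+2=14, value 16+55+53=124
- item 4+item 5+item 6: volume 8+2+7=17, value 55+53+14=122
Best: $139.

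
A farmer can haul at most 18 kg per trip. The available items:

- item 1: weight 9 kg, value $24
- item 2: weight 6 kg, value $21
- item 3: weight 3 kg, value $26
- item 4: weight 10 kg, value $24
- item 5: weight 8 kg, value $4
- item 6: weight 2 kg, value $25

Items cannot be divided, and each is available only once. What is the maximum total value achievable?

This is a 0/1 knapsack; check combinations near the capacity.
- item 1+item 3+item 6: weight 9+3+2=14, value 24+26+25=75
- item 3+item 4+item 6: weight 3+10+2=15, value 26+24+25=75
- item 2+item 3+item 6: weight 6+3+2=11, value 21+26+25=72
- item 1+item 2+item 3: weight 9+6+3=18, value 24+21+26=71
Best: $75.

$75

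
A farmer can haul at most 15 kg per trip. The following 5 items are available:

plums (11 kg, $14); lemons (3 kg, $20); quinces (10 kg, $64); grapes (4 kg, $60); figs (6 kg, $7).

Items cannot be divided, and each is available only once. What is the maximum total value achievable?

$124

Check high-value combinations within 15 kg:
- quinces+grapes: weight 10+4=14, value 64+60=124
- lemons+grapes+figs: weight 3+4+6=13, value 20+60+7=87
- lemons+quinces: weight 3+10=13, value 20+64=84
Best: $124.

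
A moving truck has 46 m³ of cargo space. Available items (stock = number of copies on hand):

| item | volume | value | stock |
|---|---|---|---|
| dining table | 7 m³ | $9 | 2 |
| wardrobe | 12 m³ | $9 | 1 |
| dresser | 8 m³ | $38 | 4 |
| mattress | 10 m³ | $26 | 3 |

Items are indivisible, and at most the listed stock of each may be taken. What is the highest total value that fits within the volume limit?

$178

Top feasible selections:
- 4×dresser + 1×mattress: volume 42, value 178
- 2×dining table + 4×dresser: volume 46, value 170
Best: $178.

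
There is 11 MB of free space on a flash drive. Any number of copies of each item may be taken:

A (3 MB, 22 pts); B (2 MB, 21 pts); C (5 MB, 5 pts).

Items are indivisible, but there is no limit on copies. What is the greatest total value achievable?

Best value-per-unit is B at 21/2; filling with it alone gives 5×21 = 105.
Optimal mix: 1×A + 4×B → size 11, value 106.

106 pts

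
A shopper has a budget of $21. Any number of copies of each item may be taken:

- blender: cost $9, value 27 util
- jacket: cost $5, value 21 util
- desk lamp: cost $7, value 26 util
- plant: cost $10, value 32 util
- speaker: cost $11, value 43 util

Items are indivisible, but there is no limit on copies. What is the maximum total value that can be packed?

Best value-per-unit is jacket at 21/5; filling with it alone gives 4×21 = 84.
Optimal mix: 2×jacket + 1×speaker → cost 21, value 85.

85 util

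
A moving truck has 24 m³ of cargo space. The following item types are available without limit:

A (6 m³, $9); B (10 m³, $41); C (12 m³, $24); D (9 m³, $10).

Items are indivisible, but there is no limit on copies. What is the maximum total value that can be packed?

$82

Best value-per-unit is B at 41/10, and filling with it alone uses volume 2×10=20. No mix of the others beats 2×41 = 82.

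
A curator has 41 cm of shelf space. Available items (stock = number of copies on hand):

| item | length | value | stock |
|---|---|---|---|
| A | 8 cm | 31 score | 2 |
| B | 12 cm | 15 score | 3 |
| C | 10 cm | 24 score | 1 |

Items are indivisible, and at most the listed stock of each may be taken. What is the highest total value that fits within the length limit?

101 score

Best selections within length 41 and stock limits:
- 2×A + 1×B + 1×C: length 38, value 101
- 2×A + 2×B: length 40, value 92
- 2×A + 1×C: length 26, value 86
- 2×A + 1×B: length 28, value 77
Best: 101 score.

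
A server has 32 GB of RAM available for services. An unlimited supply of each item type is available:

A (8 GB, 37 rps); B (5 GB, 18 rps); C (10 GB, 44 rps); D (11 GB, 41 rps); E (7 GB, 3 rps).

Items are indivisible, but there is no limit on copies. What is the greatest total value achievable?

Best value-per-unit is A at 37/8, and filling with it alone uses memory 4×8=32. No mix of the others beats 4×37 = 148.

148 rps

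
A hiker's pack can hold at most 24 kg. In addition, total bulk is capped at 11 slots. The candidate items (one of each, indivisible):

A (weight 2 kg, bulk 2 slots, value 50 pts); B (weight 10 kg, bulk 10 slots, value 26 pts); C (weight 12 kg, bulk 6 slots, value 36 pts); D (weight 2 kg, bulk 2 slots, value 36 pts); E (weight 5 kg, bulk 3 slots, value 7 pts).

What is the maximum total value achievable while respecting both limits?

Feasible sets respecting both limits:
- A+C+D: weight 16, bulk 10, value 122
- A+C+E: weight 19, bulk 11, value 93
- A+D+E: weight 9, bulk 7, value 93
Best: 122 pts.

122 pts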